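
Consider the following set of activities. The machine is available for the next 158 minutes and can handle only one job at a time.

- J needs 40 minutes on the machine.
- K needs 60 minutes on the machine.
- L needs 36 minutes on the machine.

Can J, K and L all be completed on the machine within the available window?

Running back to back, the jobs need 40 + 60 + 36 = 136 minutes on the machine.
Since 136 ≤ 158, they fit within the window.

Yes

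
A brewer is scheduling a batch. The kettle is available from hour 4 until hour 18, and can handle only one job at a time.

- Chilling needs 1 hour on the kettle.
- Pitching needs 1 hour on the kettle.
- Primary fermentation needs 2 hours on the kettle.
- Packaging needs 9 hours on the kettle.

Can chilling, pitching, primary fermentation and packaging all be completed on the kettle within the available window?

Yes

The kettle window is 18 − 4 = 14 hours.
Running back to back, the jobs need 1 + 1 + 2 + 9 = 13 hours on the kettle.
Since 13 ≤ 14, they fit within the window.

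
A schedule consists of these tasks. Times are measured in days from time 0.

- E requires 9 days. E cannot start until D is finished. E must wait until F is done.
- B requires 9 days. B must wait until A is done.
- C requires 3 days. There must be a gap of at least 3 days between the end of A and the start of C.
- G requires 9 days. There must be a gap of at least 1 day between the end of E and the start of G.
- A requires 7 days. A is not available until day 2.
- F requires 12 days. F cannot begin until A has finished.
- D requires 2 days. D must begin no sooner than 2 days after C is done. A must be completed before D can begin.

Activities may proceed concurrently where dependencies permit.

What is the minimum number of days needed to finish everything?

A waits on its own release at day 2, so it starts at day 2 and finishes at 2 + 7 = day 9.
F waits on A (finishes day 9), so it starts at day 9 and finishes at 9 + 12 = day 21.
C cannot begin until A (finishes day 9, plus 3-day gap → day 12). It runs from day 12 to 12 + 3 = day 15.
D has to wait for C (finishes day 15, plus 2-day gap → day 17); A (finishes day 9). The latest of these is day 17, so D runs day 17 to 17 + 2 = day 19.
For E: D (finishes day 19); F (finishes day 21). Taking the maximum gives a start of day 21, and it finishes at 21 + 9 = day 30.
After E (finishes day 30, plus 1-day gap → day 31), G can start at day 31 and finishes at day 40.
After A (finishes day 9), B can start at day 9 and finishes at day 18.
All tasks are finished once the last one completes. Finish times: A at 9, B at 18, C at 15, D at 19, E at 30, F at 21, G at 40. The latest is day 40.

40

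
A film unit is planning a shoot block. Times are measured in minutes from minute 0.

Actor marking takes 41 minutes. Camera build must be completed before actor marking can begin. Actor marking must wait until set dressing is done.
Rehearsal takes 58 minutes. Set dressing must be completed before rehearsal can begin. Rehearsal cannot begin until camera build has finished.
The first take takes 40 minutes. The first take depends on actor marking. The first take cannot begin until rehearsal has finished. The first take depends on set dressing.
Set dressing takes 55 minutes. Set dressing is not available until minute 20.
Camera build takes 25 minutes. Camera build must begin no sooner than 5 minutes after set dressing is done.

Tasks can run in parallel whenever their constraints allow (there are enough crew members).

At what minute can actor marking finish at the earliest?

146

Set dressing waits on its own release at minute 20, so it starts at minute 20 and finishes at 20 + 55 = minute 75.
Camera build waits on set dressing (finishes minute 75, plus 5-minute gap → minute 80), so it starts at minute 80 and finishes at 80 + 25 = minute 105.
For actor marking: camera build (finishes minute 105); set dressing (finishes minute 75). Taking the maximum gives a start of minute 105, and it finishes at 105 + 41 = minute 146.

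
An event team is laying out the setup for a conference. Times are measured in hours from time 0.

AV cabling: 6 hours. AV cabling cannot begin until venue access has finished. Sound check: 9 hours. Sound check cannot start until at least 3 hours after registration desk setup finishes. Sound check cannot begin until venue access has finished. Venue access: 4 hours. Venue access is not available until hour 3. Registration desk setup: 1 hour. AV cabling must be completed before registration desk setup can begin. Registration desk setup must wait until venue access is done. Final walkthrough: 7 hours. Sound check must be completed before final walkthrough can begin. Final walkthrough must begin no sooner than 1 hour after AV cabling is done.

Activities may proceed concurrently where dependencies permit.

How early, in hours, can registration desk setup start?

Venue access waits on its own release at hour 3, so it starts at hour 3 and finishes at 3 + 4 = hour 7.
AV cabling waits on venue access (finishes hour 7), so it starts at hour 7 and finishes at 7 + 6 = hour 13.
Registration desk setup waits on AV cabling (finishes hour 13); venue access (finishes hour 7). The latest of these is hour 13, which is the earliest registration desk setup can start.

13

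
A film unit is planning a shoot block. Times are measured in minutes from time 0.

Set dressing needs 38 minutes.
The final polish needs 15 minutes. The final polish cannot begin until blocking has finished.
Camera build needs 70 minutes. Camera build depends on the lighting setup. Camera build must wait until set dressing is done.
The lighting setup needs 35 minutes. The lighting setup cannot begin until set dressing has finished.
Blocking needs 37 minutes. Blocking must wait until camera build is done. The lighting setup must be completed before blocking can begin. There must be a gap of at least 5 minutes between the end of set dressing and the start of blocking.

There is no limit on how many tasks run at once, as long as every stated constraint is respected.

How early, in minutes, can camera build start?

Set dressing has no prerequisites, so it starts at minute 0 and finishes at minute 38.
The lighting setup waits on set dressing (finishes minute 38), so it starts at minute 38 and finishes at 38 + 35 = minute 73.
Camera build waits on the lighting setup (finishes minute 73); set dressing (finishes minute 38). The latest of these is minute 73, which is the earliest camera build can start.

73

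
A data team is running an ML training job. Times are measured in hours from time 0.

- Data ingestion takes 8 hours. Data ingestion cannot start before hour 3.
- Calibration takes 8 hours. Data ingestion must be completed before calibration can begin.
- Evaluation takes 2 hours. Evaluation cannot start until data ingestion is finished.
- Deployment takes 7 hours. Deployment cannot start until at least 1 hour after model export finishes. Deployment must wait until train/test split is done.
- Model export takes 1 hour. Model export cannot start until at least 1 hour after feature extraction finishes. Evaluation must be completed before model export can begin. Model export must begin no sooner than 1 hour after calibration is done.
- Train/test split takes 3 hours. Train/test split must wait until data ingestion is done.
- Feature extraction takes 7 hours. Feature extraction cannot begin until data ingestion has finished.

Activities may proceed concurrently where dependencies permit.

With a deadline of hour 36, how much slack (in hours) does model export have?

7

Data ingestion waits on its own release at hour 3, so it starts at hour 3 and finishes at 3 + 8 = hour 11.
Calibration waits on data ingestion (finishes hour 11), so it starts at hour 11 and finishes at 11 + 8 = hour 19.
After data ingestion (finishes hour 11), evaluation can start at hour 11 and finishes at hour 13.
Feature extraction cannot begin until data ingestion (finishes hour 11). It runs from hour 11 to 11 + 7 = hour 18.
Model export cannot start until feature extraction (finishes hour 18, plus 1-hour gap → hour 19); evaluation (finishes hour 13); calibration (finishes hour 19, plus 1-hour gap → hour 20). The controlling bound is hour 20, so model export finishes at 20 + 1 = hour 21.

Working backward from the deadline:
To finish by hour 36, deployment (duration 7) must start no later than hour 29.
Model export feeds into deployment (must start by hour 29, minus 1-hour gap → hour 28); so model export must finish by hour 28 and therefore start by hour 27.
So model export can start as early as hour 20 and as late as hour 27, giving 27 − 20 = 7 hours of slack.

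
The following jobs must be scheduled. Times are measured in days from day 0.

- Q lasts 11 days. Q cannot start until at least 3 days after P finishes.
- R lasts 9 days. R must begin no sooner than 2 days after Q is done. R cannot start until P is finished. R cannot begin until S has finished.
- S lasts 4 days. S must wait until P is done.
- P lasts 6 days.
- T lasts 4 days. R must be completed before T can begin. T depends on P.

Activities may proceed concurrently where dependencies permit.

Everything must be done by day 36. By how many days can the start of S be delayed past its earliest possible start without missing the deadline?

13

P can start immediately at day 0; it finishes at day 6.
After P (finishes day 6), S can start at day 6 and finishes at day 10.

Working backward from the deadline:
To finish by day 36, T (duration 4) must start no later than day 32.
Since T (must start by day 32) depends on it, R must finish by day 32. Backing off its 9-day duration gives a latest start of day 23.
S must finish before R (must start by day 23). With a 4-day duration, S must start by 23 − 4 = day 19.
So S can start as early as day 6 and as late as day 19, giving 19 − 6 = 13 days of slack.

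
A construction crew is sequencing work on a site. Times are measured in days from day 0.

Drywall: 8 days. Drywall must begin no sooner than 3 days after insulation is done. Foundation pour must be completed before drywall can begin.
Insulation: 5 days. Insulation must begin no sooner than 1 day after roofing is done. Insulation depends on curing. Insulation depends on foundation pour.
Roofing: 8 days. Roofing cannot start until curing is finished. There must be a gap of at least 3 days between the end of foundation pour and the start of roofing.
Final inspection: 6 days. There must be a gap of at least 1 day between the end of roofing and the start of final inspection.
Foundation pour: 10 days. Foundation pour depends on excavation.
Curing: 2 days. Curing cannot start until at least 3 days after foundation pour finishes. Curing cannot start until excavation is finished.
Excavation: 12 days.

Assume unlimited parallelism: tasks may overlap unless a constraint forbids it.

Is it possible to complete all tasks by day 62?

Yes

Nothing blocks excavation, so it runs from day 0 to day 12.
Foundation pour cannot begin until excavation (finishes day 12). It runs from day 12 to 12 + 10 = day 22.
Curing cannot start until foundation pour (finishes day 22, plus 3-day gap → day 25); excavation (finishes day 12). The controlling bound is day 25, so curing finishes at 25 + 2 = day 27.
Roofing has to wait for curing (finishes day 27); foundation pour (finishes day 22, plus 3-day gap → day 25). The latest of these is day 27, so roofing runs day 27 to 27 + 8 = day 35.
Final inspection waits on roofing (finishes day 35, plus 1-day gap → day 36), so it starts at day 36 and finishes at 36 + 6 = day 42.
Insulation has to wait for roofing (finishes day 35, plus 1-day gap → day 36); curing (finishes day 27); foundation pour (finishes day 22). The latest of these is day 36, so insulation runs day 36 to 36 + 5 = day 41.
Drywall needs all of insulation (finishes day 41, plus 3-day gap → day 44); foundation pour (finishes day 22). That puts its earliest start at day 44; it finishes at 44 + 8 = day 52.
Every task is finished by day 52, which is no later than the deadline of 62, so the schedule is feasible.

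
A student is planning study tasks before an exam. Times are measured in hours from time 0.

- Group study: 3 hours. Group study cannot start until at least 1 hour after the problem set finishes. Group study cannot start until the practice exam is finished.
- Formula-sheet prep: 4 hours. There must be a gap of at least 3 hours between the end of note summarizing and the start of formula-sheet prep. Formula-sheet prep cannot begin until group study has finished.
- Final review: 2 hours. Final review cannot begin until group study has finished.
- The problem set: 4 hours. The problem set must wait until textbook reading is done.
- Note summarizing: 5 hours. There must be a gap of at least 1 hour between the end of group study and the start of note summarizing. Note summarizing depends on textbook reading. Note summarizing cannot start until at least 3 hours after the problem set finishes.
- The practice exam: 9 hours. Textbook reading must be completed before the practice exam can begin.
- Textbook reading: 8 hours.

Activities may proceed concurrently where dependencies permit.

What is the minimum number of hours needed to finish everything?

33

Nothing blocks textbook reading, so it runs from hour 0 to hour 8.
After textbook reading (finishes hour 8), the practice exam can start at hour 8 and finishes at hour 17.
The problem set cannot begin until textbook reading (finishes hour 8). It runs from hour 8 to 8 + 4 = hour 12.
Group study cannot start until the problem set (finishes hour 12, plus 1-hour gap → hour 13); the practice exam (finishes hour 17). The controlling bound is hour 17, so group study finishes at 17 + 3 = hour 20.
Final review cannot begin until group study (finishes hour 20). It runs from hour 20 to 20 + 2 = hour 22.
For note summarizing: group study (finishes hour 20, plus 1-hour gap → hour 21); textbook reading (finishes hour 8); the problem set (finishes hour 12, plus 3-hour gap → hour 15). Taking the maximum gives a start of hour 21, and it finishes at 21 + 5 = hour 26.
Formula-sheet prep has to wait for note summarizing (finishes hour 26, plus 3-hour gap → hour 29); group study (finishes hour 20). The latest of these is hour 29, so formula-sheet prep runs hour 29 to 29 + 4 = hour 33.
All tasks are finished once the last one completes. Finish times: Textbook reading at 8, The problem set at 12, The practice exam at 17, Group study at 20, Note summarizing at 26, Formula-sheet prep at 33, Final review at 22. The latest is hour 33.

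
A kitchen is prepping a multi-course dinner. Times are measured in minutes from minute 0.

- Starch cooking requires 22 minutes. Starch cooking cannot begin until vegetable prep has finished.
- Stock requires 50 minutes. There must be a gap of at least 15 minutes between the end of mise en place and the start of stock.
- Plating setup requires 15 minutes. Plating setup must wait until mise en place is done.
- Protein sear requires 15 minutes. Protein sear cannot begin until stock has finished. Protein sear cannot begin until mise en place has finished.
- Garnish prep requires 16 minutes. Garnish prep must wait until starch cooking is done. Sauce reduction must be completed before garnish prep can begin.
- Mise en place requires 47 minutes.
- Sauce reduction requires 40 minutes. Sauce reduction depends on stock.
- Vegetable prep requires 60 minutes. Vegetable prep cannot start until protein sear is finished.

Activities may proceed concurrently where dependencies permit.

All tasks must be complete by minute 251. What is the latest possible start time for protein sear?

138

To finish by minute 251, garnish prep (duration 16) must start no later than minute 235.
Starch cooking must finish before garnish prep (must start by minute 235). With a 22-minute duration, starch cooking must start by 235 − 22 = minute 213.
Vegetable prep has to be done before starch cooking (must start by minute 213). That means finishing by minute 213, i.e. starting by 213 − 60 = minute 153.
Since vegetable prep (must start by minute 153) depends on it, protein sear must finish by minute 153. Backing off its 15-minute duration gives a latest start of minute 138.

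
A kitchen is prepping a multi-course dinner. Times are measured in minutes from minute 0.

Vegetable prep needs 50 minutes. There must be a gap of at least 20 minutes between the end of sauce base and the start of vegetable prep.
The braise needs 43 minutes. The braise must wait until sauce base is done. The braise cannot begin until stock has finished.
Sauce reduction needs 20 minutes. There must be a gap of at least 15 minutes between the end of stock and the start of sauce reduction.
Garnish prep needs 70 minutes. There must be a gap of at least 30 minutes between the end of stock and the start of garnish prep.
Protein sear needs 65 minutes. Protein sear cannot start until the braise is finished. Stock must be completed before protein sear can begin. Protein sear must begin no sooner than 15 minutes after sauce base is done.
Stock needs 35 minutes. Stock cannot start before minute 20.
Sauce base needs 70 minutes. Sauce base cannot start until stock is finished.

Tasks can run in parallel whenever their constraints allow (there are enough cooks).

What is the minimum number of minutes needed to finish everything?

Stock waits on its own release at minute 20, so it starts at minute 20 and finishes at 20 + 35 = minute 55.
Garnish prep waits on stock (finishes minute 55, plus 30-minute gap → minute 85), so it starts at minute 85 and finishes at 85 + 70 = minute 155.
Sauce reduction cannot begin until stock (finishes minute 55, plus 15-minute gap → minute 70). It runs from minute 70 to 70 + 20 = minute 90.
Sauce base waits on stock (finishes minute 55), so it starts at minute 55 and finishes at 55 + 70 = minute 125.
Vegetable prep cannot begin until sauce base (finishes minute 125, plus 20-minute gap → minute 145). It runs from minute 145 to 145 + 50 = minute 195.
The braise has to wait for sauce base (finishes minute 125); stock (finishes minute 55). The latest of these is minute 125, so the braise runs minute 125 to 125 + 43 = minute 168.
For protein sear: the braise (finishes minute 168); stock (finishes minute 55); sauce base (finishes minute 125, plus 15-minute gap → minute 140). Taking the maximum gives a start of minute 168, and it finishes at 168 + 65 = minute 233.
All tasks are finished once the last one completes. Finish times: Stock at 55, Sauce base at 125, The braise at 168, Protein sear at 233, Vegetable prep at 195, Sauce reduction at 90, Garnish prep at 155. The latest is minute 233.

233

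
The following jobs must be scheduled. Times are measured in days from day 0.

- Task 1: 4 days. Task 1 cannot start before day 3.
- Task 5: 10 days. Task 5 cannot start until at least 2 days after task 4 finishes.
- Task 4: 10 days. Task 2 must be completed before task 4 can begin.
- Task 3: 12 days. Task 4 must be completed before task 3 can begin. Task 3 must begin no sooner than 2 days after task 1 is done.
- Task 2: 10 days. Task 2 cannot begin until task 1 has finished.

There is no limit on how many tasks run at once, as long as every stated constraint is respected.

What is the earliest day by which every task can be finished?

Task 1 waits on its own release at day 3, so it starts at day 3 and finishes at 3 + 4 = day 7.
After task 1 (finishes day 7), task 2 can start at day 7 and finishes at day 17.
Task 4 cannot begin until task 2 (finishes day 17). It runs from day 17 to 17 + 10 = day 27.
After task 4 (finishes day 27, plus 2-day gap → day 29), task 5 can start at day 29 and finishes at day 39.
Task 3 has to wait for task 4 (finishes day 27); task 1 (finishes day 7, plus 2-day gap → day 9). The latest of these is day 27, so task 3 runs day 27 to 27 + 12 = day 39.
All tasks are finished once the last one completes. Finish times: Task 1 at 7, Task 2 at 17, Task 3 at 39, Task 4 at 27, Task 5 at 39. The latest is day 39.

39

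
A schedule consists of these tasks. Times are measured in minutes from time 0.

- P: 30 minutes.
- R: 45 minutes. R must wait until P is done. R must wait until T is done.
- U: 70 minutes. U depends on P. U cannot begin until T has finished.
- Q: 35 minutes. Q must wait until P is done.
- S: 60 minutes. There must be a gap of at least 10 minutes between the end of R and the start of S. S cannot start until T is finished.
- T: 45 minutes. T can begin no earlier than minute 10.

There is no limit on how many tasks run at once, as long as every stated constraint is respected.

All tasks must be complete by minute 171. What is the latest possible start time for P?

Q must finish by minute 171; it takes 35 minutes, so it must start by 171 − 35 = minute 136.
S must finish by minute 171; it takes 60 minutes, so it must start by 171 − 60 = minute 111.
Since S (must start by minute 111, minus 10-minute gap → minute 101) depends on it, R must finish by minute 101. Backing off its 45-minute duration gives a latest start of minute 56.
U must finish by minute 171; it takes 70 minutes, so it must start by 171 − 70 = minute 101.
For P: Q (must start by minute 136); R (must start by minute 56); U (must start by minute 101). The most restrictive is minute 56; with a 30-minute duration, P must start by minute 26.

26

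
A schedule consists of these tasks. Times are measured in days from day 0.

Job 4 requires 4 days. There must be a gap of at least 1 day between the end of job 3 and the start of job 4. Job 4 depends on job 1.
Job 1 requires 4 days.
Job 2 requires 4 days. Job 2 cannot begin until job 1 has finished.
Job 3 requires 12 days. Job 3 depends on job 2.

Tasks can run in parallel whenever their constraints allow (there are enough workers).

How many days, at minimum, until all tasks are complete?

Job 1 can start immediately at day 0; it finishes at day 4.
Job 2 waits on job 1 (finishes day 4), so it starts at day 4 and finishes at 4 + 4 = day 8.
After job 2 (finishes day 8), job 3 can start at day 8 and finishes at day 20.
For job 4: job 3 (finishes day 20, plus 1-day gap → day 21); job 1 (finishes day 4). Taking the maximum gives a start of day 21, and it finishes at 21 + 4 = day 25.
All tasks are finished once the last one completes. Finish times: Job 1 at 4, Job 2 at 8, Job 3 at 20, Job 4 at 25. The latest is day 25.

25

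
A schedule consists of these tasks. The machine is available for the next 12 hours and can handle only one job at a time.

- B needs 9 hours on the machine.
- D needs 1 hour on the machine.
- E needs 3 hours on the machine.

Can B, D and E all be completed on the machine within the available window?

Running back to back, the jobs need 9 + 1 + 3 = 13 hours on the machine.
Since 13 > 12, they cannot all fit.

No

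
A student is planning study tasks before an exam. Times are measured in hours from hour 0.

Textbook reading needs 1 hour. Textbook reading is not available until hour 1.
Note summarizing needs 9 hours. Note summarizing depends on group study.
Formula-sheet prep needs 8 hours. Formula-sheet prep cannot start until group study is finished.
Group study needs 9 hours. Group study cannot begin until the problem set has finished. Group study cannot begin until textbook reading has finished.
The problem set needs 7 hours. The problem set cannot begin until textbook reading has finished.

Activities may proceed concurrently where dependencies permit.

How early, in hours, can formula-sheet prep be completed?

26

After its own release at hour 1, textbook reading can start at hour 1 and finishes at hour 2.
After textbook reading (finishes hour 2), the problem set can start at hour 2 and finishes at hour 9.
Group study cannot start until the problem set (finishes hour 9); textbook reading (finishes hour 2). The controlling bound is hour 9, so group study finishes at 9 + 9 = hour 18.
Formula-sheet prep cannot begin until group study (finishes hour 18). It runs from hour 18 to 18 + 8 = hour 26.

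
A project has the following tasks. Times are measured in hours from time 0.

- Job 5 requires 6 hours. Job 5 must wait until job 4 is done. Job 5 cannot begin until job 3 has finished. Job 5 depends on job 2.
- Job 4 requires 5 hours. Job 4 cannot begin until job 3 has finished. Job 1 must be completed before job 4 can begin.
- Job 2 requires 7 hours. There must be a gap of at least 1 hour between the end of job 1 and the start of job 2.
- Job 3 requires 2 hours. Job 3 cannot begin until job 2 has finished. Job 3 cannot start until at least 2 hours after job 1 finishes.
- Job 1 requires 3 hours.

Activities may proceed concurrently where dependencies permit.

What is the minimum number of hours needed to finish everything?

24

Job 1 has no prerequisites, so it starts at hour 0 and finishes at hour 3.
Job 2 cannot begin until job 1 (finishes hour 3, plus 1-hour gap → hour 4). It runs from hour 4 to 4 + 7 = hour 11.
Job 3 needs all of job 2 (finishes hour 11); job 1 (finishes hour 3, plus 2-hour gap → hour 5). That puts its earliest start at hour 11; it finishes at 11 + 2 = hour 13.
Job 4 cannot start until job 3 (finishes hour 13); job 1 (finishes hour 3). The controlling bound is hour 13, so job 4 finishes at 13 + 5 = hour 18.
Job 5 has to wait for job 4 (finishes hour 18); job 3 (finishes hour 13); job 2 (finishes hour 11). The latest of these is hour 18, so job 5 runs hour 18 to 18 + 6 = hour 24.
All tasks are finished once the last one completes. Finish times: Job 1 at 3, Job 2 at 11, Job 3 at 13, Job 4 at 18, Job 5 at 24. The latest is hour 24.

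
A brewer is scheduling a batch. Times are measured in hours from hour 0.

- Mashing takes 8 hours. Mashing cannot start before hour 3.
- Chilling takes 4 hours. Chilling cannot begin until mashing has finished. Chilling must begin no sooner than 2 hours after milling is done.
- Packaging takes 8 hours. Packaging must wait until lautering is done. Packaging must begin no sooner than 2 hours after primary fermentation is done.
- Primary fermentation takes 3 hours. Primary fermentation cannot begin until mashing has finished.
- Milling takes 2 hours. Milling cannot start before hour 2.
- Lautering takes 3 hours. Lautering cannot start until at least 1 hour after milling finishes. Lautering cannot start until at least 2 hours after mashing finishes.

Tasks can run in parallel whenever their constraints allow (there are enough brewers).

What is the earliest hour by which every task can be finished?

24

Mashing cannot begin until its own release at hour 3. It runs from hour 3 to 3 + 8 = hour 11.
After mashing (finishes hour 11), primary fermentation can start at hour 11 and finishes at hour 14.
Milling cannot begin until its own release at hour 2. It runs from hour 2 to 2 + 2 = hour 4.
Chilling needs all of mashing (finishes hour 11); milling (finishes hour 4, plus 2-hour gap → hour 6). That puts its earliest start at hour 11; it finishes at 11 + 4 = hour 15.
Lautering has to wait for milling (finishes hour 4, plus 1-hour gap → hour 5); mashing (finishes hour 11, plus 2-hour gap → hour 13). The latest of these is hour 13, so lautering runs hour 13 to 13 + 3 = hour 16.
Packaging has to wait for lautering (finishes hour 16); primary fermentation (finishes hour 14, plus 2-hour gap → hour 16). The latest of these is hour 16, so packaging runs hour 16 to 16 + 8 = hour 24.
All tasks are finished once the last one completes. Finish times: Milling at 4, Mashing at 11, Lautering at 16, Chilling at 15, Primary fermentation at 14, Packaging at 24. The latest is hour 24.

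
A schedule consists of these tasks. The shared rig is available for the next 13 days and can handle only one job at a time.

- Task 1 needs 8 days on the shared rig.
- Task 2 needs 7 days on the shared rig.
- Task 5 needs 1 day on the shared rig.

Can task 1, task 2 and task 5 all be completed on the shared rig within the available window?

Running back to back, the jobs need 8 + 7 + 1 = 16 days on the shared rig.
Since 16 > 13, they cannot all fit.

No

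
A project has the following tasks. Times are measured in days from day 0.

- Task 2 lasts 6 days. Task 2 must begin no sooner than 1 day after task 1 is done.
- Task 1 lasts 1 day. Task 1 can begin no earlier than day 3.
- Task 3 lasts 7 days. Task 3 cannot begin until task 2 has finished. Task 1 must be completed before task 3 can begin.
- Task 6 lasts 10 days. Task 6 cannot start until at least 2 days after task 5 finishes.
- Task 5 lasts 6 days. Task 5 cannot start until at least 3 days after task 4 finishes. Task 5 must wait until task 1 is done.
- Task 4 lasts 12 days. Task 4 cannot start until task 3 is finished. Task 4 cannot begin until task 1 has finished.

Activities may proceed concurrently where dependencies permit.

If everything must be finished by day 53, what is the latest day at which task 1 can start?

To finish by day 53, task 6 (duration 10) must start no later than day 43.
Task 5 has to be done before task 6 (must start by day 43, minus 2-day gap → day 41). That means finishing by day 41, i.e. starting by 41 − 6 = day 35.
Task 4 feeds into task 5 (must start by day 35, minus 3-day gap → day 32); so task 4 must finish by day 32 and therefore start by day 20.
Since task 4 (must start by day 20) depends on it, task 3 must finish by day 20. Backing off its 7-day duration gives a latest start of day 13.
Since task 3 (must start by day 13) depends on it, task 2 must finish by day 13. Backing off its 6-day duration gives a latest start of day 7.
Task 1 feeds task 2 (must start by day 7, minus 1-day gap → day 6); task 3 (must start by day 13); task 4 (must start by day 20); task 5 (must start by day 35). Taking the minimum, task 1 must finish by day 6 and start by 6 − 1 = day 5.

5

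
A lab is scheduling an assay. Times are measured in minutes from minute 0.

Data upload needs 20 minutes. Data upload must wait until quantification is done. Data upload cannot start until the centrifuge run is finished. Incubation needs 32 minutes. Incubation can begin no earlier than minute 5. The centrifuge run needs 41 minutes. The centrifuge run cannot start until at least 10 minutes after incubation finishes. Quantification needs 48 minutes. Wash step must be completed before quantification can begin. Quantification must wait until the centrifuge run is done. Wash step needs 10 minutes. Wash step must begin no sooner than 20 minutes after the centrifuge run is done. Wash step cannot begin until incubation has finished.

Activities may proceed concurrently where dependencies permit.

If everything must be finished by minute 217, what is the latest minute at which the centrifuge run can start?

78

Data upload has no dependents, so it just needs to finish by minute 217. Starting by 217 − 20 = minute 197 achieves that.
Quantification has to be done before data upload (must start by minute 197). That means finishing by minute 197, i.e. starting by 197 − 48 = minute 149.
Wash step has to be done before quantification (must start by minute 149). That means finishing by minute 149, i.e. starting by 149 − 10 = minute 139.
For the centrifuge run: wash step (must start by minute 139, minus 20-minute gap → minute 119); quantification (must start by minute 149); data upload (must start by minute 197). The most restrictive is minute 119; with a 41-minute duration, the centrifuge run must start by minute 78.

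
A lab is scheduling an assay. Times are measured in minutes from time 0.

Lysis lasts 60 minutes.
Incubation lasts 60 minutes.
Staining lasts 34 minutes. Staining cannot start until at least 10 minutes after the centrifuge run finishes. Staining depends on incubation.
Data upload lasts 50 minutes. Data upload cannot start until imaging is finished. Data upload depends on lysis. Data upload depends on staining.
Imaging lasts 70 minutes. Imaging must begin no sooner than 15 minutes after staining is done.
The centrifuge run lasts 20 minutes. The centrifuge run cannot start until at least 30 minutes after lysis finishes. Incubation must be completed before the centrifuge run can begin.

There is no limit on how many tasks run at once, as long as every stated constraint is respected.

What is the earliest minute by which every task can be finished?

Nothing blocks incubation, so it runs from minute 0 to minute 60.
Lysis can start immediately at minute 0; it finishes at minute 60.
The centrifuge run has to wait for lysis (finishes minute 60, plus 30-minute gap → minute 90); incubation (finishes minute 60). The latest of these is minute 90, so the centrifuge run runs minute 90 to 90 + 20 = minute 110.
For staining: the centrifuge run (finishes minute 110, plus 10-minute gap → minute 120); incubation (finishes minute 60). Taking the maximum gives a start of minute 120, and it finishes at 120 + 34 = minute 154.
Imaging waits on staining (finishes minute 154, plus 15-minute gap → minute 169), so it starts at minute 169 and finishes at 169 + 70 = minute 239.
Data upload has to wait for imaging (finishes minute 239); lysis (finishes minute 60); staining (finishes minute 154). The latest of these is minute 239, so data upload runs minute 239 to 239 + 50 = minute 289.
All tasks are finished once the last one completes. Finish times: Lysis at 60, Incubation at 60, The centrifuge run at 110, Staining at 154, Imaging at 239, Data upload at 289. The latest is minute 289.

289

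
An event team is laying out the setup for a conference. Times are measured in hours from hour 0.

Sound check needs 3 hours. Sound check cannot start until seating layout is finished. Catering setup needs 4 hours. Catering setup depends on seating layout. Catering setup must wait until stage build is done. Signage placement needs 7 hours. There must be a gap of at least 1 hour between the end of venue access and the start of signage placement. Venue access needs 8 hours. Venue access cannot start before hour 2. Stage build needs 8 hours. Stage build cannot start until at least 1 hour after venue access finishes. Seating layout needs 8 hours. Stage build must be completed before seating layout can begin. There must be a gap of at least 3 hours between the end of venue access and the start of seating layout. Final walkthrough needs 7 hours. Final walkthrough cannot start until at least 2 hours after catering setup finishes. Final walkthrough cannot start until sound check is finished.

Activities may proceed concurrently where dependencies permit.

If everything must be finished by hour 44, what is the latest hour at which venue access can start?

6

To finish by hour 44, final walkthrough (duration 7) must start no later than hour 37.
Since final walkthrough (must start by hour 37, minus 2-hour gap → hour 35) depends on it, catering setup must finish by hour 35. Backing off its 4-hour duration gives a latest start of hour 31.
Sound check has to be done before final walkthrough (must start by hour 37). That means finishing by hour 37, i.e. starting by 37 − 3 = hour 34.
Seating layout must finish in time for catering setup (must start by hour 31); sound check (must start by hour 34). The tightest is hour 31, so seating layout must start by 31 − 8 = hour 23.
Stage build must finish in time for seating layout (must start by hour 23); catering setup (must start by hour 31). The tightest is hour 23, so stage build must start by 23 − 8 = hour 15.
Signage placement must finish by hour 44; it takes 7 hours, so it must start by 44 − 7 = hour 37.
Venue access must finish in time for stage build (must start by hour 15, minus 1-hour gap → hour 14); seating layout (must start by hour 23, minus 3-hour gap → hour 20); signage placement (must start by hour 37, minus 1-hour gap → hour 36). The tightest is hour 14, so venue access must start by 14 − 8 = hour 6.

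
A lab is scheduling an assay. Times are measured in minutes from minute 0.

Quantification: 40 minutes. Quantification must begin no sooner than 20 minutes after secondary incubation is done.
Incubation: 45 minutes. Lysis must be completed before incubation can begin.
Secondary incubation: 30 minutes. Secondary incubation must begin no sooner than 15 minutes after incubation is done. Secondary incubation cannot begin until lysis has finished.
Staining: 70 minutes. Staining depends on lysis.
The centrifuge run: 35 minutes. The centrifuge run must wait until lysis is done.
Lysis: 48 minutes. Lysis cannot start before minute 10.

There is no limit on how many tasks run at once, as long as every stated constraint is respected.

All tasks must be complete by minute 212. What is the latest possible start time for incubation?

To finish by minute 212, quantification (duration 40) must start no later than minute 172.
Secondary incubation has to be done before quantification (must start by minute 172, minus 20-minute gap → minute 152). That means finishing by minute 152, i.e. starting by 152 − 30 = minute 122.
Since secondary incubation (must start by minute 122, minus 15-minute gap → minute 107) depends on it, incubation must finish by minute 107. Backing off its 45-minute duration gives a latest start of minute 62.

62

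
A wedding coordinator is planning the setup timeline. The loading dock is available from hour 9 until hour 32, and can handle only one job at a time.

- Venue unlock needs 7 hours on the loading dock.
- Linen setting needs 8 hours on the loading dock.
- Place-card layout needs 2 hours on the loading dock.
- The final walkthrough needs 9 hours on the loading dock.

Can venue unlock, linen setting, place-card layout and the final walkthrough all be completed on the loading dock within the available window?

The loading dock window is 32 − 9 = 23 hours.
Running back to back, the jobs need 7 + 8 + 2 + 9 = 26 hours on the loading dock.
Since 26 > 23, they cannot all fit.

No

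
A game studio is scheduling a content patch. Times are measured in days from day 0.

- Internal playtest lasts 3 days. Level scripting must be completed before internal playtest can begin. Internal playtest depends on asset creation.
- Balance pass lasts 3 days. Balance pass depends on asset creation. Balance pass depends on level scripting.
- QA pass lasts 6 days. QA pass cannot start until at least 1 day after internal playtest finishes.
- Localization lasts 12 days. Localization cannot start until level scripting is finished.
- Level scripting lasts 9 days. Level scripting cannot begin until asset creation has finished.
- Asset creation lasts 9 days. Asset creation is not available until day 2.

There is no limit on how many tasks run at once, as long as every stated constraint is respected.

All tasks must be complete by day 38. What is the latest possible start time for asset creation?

8

Nothing follows QA pass; the deadline of day 38 is its only limit. It must start by 38 − 6 = day 32.
Since QA pass (must start by day 32, minus 1-day gap → day 31) depends on it, internal playtest must finish by day 31. Backing off its 3-day duration gives a latest start of day 28.
Nothing follows balance pass; the deadline of day 38 is its only limit. It must start by 38 − 3 = day 35.
Localization must finish by day 38; it takes 12 days, so it must start by 38 − 12 = day 26.
Level scripting has several dependents: internal playtest (must start by day 28); balance pass (must start by day 35); localization (must start by day 26). The earliest of those limits is day 26, so level scripting must start by 26 − 9 = day 17.
Asset creation must finish in time for level scripting (must start by day 17); internal playtest (must start by day 28); balance pass (must start by day 35). The tightest is day 17, so asset creation must start by 17 − 9 = day 8.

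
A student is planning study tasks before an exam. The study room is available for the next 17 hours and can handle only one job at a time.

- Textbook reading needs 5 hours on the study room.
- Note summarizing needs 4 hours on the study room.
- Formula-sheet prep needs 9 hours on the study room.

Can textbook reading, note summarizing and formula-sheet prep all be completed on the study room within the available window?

Running back to back, the jobs need 5 + 4 + 9 = 18 hours on the study room.
Since 18 > 17, they cannot all fit.

No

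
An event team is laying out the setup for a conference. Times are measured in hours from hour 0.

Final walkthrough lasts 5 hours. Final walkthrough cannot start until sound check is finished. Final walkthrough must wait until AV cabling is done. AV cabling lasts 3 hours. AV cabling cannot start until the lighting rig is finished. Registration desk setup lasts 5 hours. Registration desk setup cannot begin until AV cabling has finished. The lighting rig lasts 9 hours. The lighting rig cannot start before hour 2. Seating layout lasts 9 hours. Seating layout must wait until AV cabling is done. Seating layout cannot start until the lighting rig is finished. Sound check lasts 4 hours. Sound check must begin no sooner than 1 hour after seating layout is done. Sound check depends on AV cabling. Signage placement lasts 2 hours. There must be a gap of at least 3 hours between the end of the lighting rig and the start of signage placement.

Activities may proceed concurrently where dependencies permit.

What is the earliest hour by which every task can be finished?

33

After its own release at hour 2, the lighting rig can start at hour 2 and finishes at hour 11.
After the lighting rig (finishes hour 11, plus 3-hour gap → hour 14), signage placement can start at hour 14 and finishes at hour 16.
AV cabling cannot begin until the lighting rig (finishes hour 11). It runs from hour 11 to 11 + 3 = hour 14.
After AV cabling (finishes hour 14), registration desk setup can start at hour 14 and finishes at hour 19.
For seating layout: AV cabling (finishes hour 14); the lighting rig (finishes hour 11). Taking the maximum gives a start of hour 14, and it finishes at 14 + 9 = hour 23.
For sound check: seating layout (finishes hour 23, plus 1-hour gap → hour 24); AV cabling (finishes hour 14). Taking the maximum gives a start of hour 24, and it finishes at 24 + 4 = hour 28.
Final walkthrough has to wait for sound check (finishes hour 28); AV cabling (finishes hour 14). The latest of these is hour 28, so final walkthrough runs hour 28 to 28 + 5 = hour 33.
All tasks are finished once the last one completes. Finish times: The lighting rig at 11, AV cabling at 14, Seating layout at 23, Registration desk setup at 19, Signage placement at 16, Sound check at 28, Final walkthrough at 33. The latest is hour 33.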